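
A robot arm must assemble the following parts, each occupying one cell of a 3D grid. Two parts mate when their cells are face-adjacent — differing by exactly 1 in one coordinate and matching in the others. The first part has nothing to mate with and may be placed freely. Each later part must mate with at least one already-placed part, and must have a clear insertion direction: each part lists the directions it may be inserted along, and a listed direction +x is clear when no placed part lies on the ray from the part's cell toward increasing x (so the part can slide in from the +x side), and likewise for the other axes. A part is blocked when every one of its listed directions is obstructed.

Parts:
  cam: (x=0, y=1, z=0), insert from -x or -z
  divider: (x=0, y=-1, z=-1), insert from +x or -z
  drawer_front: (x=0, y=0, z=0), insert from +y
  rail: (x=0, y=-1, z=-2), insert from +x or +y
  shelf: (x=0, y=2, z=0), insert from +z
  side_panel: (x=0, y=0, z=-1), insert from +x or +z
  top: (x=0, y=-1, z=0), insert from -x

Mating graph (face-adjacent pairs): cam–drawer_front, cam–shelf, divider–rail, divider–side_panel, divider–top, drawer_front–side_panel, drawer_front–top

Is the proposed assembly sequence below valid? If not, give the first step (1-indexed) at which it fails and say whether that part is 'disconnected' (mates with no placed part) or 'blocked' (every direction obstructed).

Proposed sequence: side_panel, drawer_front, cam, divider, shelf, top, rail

Valid

1. side_panel@(0, 0, -1) [+x clear] — {side_panel}
2. drawer_front@(0, 0, 0) [+y clear] — {drawer_front, side_panel}
3. cam@(0, 1, 0) [-x clear] — {cam, drawer_front, side_panel}
4. divider@(0, -1, -1) [+x clear] — {cam, divider, drawer_front, side_panel}
5. shelf@(0, 2, 0) [+z clear] — {cam, divider, drawer_front, shelf, side_panel}
6. top@(0, -1, 0) [-x clear] — {cam, divider, drawer_front, shelf, side_panel, top}
7. rail@(0, -1, -2) [+x clear] — {cam, divider, drawer_front, rail, shelf, side_panel, top}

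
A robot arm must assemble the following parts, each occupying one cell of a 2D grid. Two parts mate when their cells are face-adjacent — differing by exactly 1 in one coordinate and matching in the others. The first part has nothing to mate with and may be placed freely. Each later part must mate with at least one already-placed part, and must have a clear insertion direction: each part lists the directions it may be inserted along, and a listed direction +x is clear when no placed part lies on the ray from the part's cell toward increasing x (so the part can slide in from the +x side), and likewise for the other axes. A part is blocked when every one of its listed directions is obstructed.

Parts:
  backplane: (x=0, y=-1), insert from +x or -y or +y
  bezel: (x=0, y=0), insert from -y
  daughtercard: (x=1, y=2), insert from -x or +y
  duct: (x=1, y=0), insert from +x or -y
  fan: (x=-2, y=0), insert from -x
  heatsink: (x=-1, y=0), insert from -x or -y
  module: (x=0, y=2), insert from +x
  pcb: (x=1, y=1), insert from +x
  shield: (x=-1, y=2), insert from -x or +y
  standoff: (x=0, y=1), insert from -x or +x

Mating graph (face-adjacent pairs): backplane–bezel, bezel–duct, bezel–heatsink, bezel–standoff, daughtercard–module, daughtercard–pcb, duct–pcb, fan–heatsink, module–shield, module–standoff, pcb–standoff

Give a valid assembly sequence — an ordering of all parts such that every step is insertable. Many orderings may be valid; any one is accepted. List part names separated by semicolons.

1. heatsink@(-1, 0) [-x clear] — {heatsink}
2. bezel@(0, 0) [-y clear] — {bezel, heatsink}
3. standoff@(0, 1) [-x clear] — {bezel, heatsink, standoff}
4. module@(0, 2) [+x clear] — {bezel, heatsink, module, standoff}
5. shield@(-1, 2) [-x clear] — {bezel, heatsink, module, shield, standoff}
6. duct@(1, 0) [+x clear] — {bezel, duct, heatsink, module, shield, standoff}
7. fan@(-2, 0) [-x clear] — {bezel, duct, fan, heatsink, module, shield, standoff}
8. backplane@(0, -1) [+x clear] — {backplane, bezel, duct, fan, heatsink, module, shield, standoff}
9. daughtercard@(1, 2) [+y clear] — {backplane, bezel, daughtercard, duct, fan, heatsink, module, shield, standoff}
10. pcb@(1, 1) [+x clear] — {backplane, bezel, daughtercard, duct, fan, heatsink, module, pcb, shield, standoff}

heatsink; bezel; standoff; module; shield; duct; fan; backplane; daughtercard; pcb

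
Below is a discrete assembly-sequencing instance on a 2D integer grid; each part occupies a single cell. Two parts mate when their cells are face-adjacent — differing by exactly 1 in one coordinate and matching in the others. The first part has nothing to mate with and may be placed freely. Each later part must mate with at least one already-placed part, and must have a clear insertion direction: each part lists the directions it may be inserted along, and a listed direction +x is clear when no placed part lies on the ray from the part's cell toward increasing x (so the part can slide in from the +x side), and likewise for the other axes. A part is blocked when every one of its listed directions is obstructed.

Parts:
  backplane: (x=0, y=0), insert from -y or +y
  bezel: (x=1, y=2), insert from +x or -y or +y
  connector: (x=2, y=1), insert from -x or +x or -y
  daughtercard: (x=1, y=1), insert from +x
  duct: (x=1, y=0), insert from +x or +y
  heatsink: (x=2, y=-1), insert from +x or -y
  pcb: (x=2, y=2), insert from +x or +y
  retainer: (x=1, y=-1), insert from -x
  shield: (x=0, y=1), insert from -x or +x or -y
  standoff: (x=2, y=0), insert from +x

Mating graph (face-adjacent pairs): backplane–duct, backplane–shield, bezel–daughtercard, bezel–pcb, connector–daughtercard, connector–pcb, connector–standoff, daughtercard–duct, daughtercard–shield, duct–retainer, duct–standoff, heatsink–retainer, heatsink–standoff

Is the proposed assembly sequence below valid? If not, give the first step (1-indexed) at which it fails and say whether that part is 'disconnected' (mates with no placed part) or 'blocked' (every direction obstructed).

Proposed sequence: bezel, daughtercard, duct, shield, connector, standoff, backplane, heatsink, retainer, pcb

1. bezel@(1, 2) [+x clear] — {bezel}
2. daughtercard@(1, 1) [+x clear] — {bezel, daughtercard}
3. duct@(1, 0) [+x clear] — {bezel, daughtercard, duct}
4. shield@(0, 1) [-x clear] — {bezel, daughtercard, duct, shield}
5. connector@(2, 1) [+x clear] — {bezel, connector, daughtercard, duct, shield}
6. standoff@(2, 0) [+x clear] — {bezel, connector, daughtercard, duct, shield, standoff}
7. backplane@(0, 0) [-y clear] — {backplane, bezel, connector, daughtercard, duct, shield, standoff}
8. heatsink@(2, -1) [+x clear] — {backplane, bezel, connector, daughtercard, duct, heatsink, shield, standoff}
9. retainer@(1, -1) [-x clear] — {backplane, bezel, connector, daughtercard, duct, heatsink, retainer, shield, standoff}
10. pcb@(2, 2) [+x clear] — {backplane, bezel, connector, daughtercard, duct, heatsink, pcb, retainer, shield, standoff}

Valid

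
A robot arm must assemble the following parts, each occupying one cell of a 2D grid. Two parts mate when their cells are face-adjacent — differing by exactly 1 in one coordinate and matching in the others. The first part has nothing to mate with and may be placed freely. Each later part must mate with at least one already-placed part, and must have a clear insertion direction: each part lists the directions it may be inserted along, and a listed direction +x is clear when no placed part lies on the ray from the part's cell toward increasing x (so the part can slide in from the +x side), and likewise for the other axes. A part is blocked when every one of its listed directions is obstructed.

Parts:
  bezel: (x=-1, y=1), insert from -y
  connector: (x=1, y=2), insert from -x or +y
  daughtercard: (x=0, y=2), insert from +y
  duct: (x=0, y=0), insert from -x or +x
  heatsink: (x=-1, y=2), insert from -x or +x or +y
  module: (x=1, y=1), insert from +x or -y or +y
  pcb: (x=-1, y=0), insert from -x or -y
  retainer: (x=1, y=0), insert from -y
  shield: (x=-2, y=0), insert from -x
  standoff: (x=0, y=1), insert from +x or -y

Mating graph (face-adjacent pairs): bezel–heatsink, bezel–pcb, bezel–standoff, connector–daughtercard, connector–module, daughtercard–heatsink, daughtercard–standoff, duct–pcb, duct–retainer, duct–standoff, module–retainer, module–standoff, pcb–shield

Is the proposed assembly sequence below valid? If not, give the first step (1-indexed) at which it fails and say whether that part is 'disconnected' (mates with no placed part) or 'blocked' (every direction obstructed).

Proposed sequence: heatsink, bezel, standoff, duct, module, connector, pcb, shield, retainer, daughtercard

1. heatsink@(-1, 2) [-x clear] — {heatsink}
2. bezel@(-1, 1) [-y clear] — {bezel, heatsink}
3. standoff@(0, 1) [+x clear] — {bezel, heatsink, standoff}
4. duct@(0, 0) [-x clear] — {bezel, duct, heatsink, standoff}
5. module@(1, 1) [+x clear] — {bezel, duct, heatsink, module, standoff}
6. connector@(1, 2) [+y clear] — {bezel, connector, duct, heatsink, module, standoff}
7. pcb@(-1, 0) [-x clear] — {bezel, connector, duct, heatsink, module, pcb, standoff}
8. shield@(-2, 0) [-x clear] — {bezel, connector, duct, heatsink, module, pcb, shield, standoff}
9. retainer@(1, 0) [-y clear] — {bezel, connector, duct, heatsink, module, pcb, retainer, shield, standoff}
10. daughtercard@(0, 2) [+y clear] — {bezel, connector, daughtercard, duct, heatsink, module, pcb, retainer, shield, standoff}

Valid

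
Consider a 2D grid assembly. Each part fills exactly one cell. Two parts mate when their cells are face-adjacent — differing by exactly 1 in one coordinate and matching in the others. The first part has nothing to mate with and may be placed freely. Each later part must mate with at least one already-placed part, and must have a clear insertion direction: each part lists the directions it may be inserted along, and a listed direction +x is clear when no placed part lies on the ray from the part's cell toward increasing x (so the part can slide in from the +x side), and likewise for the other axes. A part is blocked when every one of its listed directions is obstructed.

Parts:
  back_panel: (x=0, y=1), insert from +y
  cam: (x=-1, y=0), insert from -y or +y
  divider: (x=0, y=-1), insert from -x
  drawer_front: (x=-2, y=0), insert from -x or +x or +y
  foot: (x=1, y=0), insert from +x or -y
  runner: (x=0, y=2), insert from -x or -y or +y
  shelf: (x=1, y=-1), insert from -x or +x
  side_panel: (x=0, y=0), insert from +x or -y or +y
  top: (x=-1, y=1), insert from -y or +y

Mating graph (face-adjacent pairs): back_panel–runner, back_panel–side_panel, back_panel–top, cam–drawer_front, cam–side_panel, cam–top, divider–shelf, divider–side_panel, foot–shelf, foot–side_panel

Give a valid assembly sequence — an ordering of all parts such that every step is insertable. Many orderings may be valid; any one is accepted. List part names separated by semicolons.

back_panel; runner; top; side_panel; foot; shelf; divider; cam; drawer_front

1. back_panel@(0, 1) [+y clear] — {back_panel}
2. runner@(0, 2) [-x clear] — {back_panel, runner}
3. top@(-1, 1) [-y clear] — {back_panel, runner, top}
4. side_panel@(0, 0) [+x clear] — {back_panel, runner, side_panel, top}
5. foot@(1, 0) [+x clear] — {back_panel, foot, runner, side_panel, top}
6. shelf@(1, -1) [-x clear] — {back_panel, foot, runner, shelf, side_panel, top}
7. divider@(0, -1) [-x clear] — {back_panel, divider, foot, runner, shelf, side_panel, top}
8. cam@(-1, 0) [-y clear] — {back_panel, cam, divider, foot, runner, shelf, side_panel, top}
9. drawer_front@(-2, 0) [-x clear] — {back_panel, cam, divider, drawer_front, foot, runner, shelf, side_panel, top}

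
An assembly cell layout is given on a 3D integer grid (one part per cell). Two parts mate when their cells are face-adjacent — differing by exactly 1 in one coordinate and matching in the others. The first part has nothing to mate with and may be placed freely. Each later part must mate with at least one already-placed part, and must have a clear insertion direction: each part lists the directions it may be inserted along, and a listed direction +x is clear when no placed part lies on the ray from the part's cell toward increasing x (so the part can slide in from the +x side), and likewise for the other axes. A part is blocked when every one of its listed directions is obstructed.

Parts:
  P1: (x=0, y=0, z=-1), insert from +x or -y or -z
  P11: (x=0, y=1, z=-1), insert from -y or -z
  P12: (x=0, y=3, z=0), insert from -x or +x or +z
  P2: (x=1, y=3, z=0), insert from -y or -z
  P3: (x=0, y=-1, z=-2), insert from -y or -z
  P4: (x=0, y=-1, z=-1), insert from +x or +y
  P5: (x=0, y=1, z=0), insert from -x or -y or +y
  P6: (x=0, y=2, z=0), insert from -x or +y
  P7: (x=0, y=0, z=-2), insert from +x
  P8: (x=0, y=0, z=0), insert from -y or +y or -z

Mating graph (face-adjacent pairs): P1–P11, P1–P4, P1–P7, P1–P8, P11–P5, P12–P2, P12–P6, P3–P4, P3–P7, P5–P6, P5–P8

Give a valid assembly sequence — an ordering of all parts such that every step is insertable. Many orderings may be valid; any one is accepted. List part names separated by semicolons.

P3; P4; P1; P11; P5; P6; P8; P12; P2; P7

1. P3@(0, -1, -2) [-y clear] — {P3}
2. P4@(0, -1, -1) [+x clear] — {P3, P4}
3. P1@(0, 0, -1) [+x clear] — {P1, P3, P4}
4. P11@(0, 1, -1) [-z clear] — {P1, P11, P3, P4}
5. P5@(0, 1, 0) [-x clear] — {P1, P11, P3, P4, P5}
6. P6@(0, 2, 0) [-x clear] — {P1, P11, P3, P4, P5, P6}
7. P8@(0, 0, 0) [-y clear] — {P1, P11, P3, P4, P5, P6, P8}
8. P12@(0, 3, 0) [-x clear] — {P1, P11, P12, P3, P4, P5, P6, P8}
9. P2@(1, 3, 0) [-y clear] — {P1, P11, P12, P2, P3, P4, P5, P6, P8}
10. P7@(0, 0, -2) [+x clear] — {P1, P11, P12, P2, P3, P4, P5, P6, P7, P8}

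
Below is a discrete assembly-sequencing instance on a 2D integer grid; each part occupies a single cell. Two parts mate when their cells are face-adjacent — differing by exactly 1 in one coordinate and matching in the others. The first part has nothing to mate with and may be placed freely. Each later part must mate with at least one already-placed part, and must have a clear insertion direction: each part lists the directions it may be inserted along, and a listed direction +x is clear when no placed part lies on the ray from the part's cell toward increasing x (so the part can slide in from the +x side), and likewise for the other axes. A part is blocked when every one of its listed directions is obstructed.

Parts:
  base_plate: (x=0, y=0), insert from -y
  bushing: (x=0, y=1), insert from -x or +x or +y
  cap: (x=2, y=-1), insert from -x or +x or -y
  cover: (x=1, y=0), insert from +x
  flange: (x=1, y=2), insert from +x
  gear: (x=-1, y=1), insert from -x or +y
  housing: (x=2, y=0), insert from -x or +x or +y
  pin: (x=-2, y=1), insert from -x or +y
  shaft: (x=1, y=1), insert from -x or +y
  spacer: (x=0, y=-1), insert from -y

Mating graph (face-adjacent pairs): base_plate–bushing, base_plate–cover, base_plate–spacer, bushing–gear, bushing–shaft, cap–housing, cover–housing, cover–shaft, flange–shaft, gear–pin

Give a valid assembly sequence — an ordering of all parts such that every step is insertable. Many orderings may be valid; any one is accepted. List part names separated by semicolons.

gear; bushing; pin; base_plate; shaft; flange; cover; housing; cap; spacer

1. gear@(-1, 1) [-x clear] — {gear}
2. bushing@(0, 1) [+x clear] — {bushing, gear}
3. pin@(-2, 1) [-x clear] — {bushing, gear, pin}
4. base_plate@(0, 0) [-y clear] — {base_plate, bushing, gear, pin}
5. shaft@(1, 1) [+y clear] — {base_plate, bushing, gear, pin, shaft}
6. flange@(1, 2) [+x clear] — {base_plate, bushing, flange, gear, pin, shaft}
7. cover@(1, 0) [+x clear] — {base_plate, bushing, cover, flange, gear, pin, shaft}
8. housing@(2, 0) [+x clear] — {base_plate, bushing, cover, flange, gear, housing, pin, shaft}
9. cap@(2, -1) [-x clear] — {base_plate, bushing, cap, cover, flange, gear, housing, pin, shaft}
10. spacer@(0, -1) [-y clear] — {base_plate, bushing, cap, cover, flange, gear, housing, pin, shaft, spacer}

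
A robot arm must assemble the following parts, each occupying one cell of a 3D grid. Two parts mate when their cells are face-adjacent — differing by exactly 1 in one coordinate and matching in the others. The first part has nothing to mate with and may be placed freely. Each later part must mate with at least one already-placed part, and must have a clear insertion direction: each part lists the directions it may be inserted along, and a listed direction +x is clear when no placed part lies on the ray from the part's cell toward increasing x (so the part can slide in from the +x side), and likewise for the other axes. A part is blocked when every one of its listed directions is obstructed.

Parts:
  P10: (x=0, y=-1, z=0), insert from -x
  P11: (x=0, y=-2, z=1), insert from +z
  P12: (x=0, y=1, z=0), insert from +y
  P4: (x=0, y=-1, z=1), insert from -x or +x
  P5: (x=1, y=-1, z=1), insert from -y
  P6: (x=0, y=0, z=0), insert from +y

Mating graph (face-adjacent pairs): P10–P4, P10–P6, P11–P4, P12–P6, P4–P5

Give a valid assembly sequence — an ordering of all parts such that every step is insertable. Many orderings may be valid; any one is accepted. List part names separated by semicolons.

1. P4@(0, -1, 1) [-x clear] — {P4}
2. P10@(0, -1, 0) [-x clear] — {P10, P4}
3. P6@(0, 0, 0) [+y clear] — {P10, P4, P6}
4. P12@(0, 1, 0) [+y clear] — {P10, P12, P4, P6}
5. P5@(1, -1, 1) [-y clear] — {P10, P12, P4, P5, P6}
6. P11@(0, -2, 1) [+z clear] — {P10, P11, P12, P4, P5, P6}

P4; P10; P6; P12; P5; P11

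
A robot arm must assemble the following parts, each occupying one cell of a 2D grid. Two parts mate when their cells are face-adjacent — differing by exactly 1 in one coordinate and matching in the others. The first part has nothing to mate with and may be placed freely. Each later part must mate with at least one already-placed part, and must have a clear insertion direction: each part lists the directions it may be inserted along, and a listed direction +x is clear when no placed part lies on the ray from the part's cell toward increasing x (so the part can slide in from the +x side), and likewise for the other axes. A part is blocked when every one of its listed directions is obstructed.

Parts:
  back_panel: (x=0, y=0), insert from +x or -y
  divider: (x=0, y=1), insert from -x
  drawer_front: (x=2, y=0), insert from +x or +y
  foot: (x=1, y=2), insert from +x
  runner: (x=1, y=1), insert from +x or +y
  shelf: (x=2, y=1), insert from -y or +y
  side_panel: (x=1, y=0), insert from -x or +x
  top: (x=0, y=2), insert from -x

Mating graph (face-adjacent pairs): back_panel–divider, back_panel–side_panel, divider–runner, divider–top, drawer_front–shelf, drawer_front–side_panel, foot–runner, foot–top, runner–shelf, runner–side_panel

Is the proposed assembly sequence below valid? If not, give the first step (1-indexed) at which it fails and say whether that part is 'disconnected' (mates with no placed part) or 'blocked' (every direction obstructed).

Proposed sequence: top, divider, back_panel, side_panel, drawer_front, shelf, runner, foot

Valid

1. top@(0, 2) [-x clear] — {top}
2. divider@(0, 1) [-x clear] — {divider, top}
3. back_panel@(0, 0) [+x clear] — {back_panel, divider, top}
4. side_panel@(1, 0) [+x clear] — {back_panel, divider, side_panel, top}
5. drawer_front@(2, 0) [+x clear] — {back_panel, divider, drawer_front, side_panel, top}
6. shelf@(2, 1) [+y clear] — {back_panel, divider, drawer_front, shelf, side_panel, top}
7. runner@(1, 1) [+y clear] — {back_panel, divider, drawer_front, runner, shelf, side_panel, top}
8. foot@(1, 2) [+x clear] — {back_panel, divider, drawer_front, foot, runner, shelf, side_panel, top}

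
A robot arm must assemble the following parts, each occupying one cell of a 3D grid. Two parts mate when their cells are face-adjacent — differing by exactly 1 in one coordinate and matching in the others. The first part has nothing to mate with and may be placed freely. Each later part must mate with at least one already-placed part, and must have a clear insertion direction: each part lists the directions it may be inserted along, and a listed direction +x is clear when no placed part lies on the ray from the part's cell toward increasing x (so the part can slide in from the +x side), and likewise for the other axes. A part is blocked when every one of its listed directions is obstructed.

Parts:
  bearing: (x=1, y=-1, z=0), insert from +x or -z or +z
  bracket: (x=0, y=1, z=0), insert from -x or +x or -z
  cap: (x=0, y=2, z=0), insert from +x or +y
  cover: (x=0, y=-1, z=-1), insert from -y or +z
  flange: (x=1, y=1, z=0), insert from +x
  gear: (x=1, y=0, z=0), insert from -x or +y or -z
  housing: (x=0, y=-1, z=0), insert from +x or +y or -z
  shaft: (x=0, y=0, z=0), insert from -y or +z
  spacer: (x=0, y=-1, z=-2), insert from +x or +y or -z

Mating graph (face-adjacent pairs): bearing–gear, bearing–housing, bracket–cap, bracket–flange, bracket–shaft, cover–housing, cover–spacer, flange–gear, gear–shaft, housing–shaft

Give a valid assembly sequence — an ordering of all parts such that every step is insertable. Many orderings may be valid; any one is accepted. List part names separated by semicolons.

1. shaft@(0, 0, 0) [-y clear] — {shaft}
2. gear@(1, 0, 0) [+y clear] — {gear, shaft}
3. flange@(1, 1, 0) [+x clear] — {flange, gear, shaft}
4. bearing@(1, -1, 0) [+x clear] — {bearing, flange, gear, shaft}
5. bracket@(0, 1, 0) [-x clear] — {bearing, bracket, flange, gear, shaft}
6. cap@(0, 2, 0) [+x clear] — {bearing, bracket, cap, flange, gear, shaft}
7. housing@(0, -1, 0) [-z clear] — {bearing, bracket, cap, flange, gear, housing, shaft}
8. cover@(0, -1, -1) [-y clear] — {bearing, bracket, cap, cover, flange, gear, housing, shaft}
9. spacer@(0, -1, -2) [+x clear] — {bearing, bracket, cap, cover, flange, gear, housing, shaft, spacer}

shaft; gear; flange; bearing; bracket; cap; housing; cover; spacer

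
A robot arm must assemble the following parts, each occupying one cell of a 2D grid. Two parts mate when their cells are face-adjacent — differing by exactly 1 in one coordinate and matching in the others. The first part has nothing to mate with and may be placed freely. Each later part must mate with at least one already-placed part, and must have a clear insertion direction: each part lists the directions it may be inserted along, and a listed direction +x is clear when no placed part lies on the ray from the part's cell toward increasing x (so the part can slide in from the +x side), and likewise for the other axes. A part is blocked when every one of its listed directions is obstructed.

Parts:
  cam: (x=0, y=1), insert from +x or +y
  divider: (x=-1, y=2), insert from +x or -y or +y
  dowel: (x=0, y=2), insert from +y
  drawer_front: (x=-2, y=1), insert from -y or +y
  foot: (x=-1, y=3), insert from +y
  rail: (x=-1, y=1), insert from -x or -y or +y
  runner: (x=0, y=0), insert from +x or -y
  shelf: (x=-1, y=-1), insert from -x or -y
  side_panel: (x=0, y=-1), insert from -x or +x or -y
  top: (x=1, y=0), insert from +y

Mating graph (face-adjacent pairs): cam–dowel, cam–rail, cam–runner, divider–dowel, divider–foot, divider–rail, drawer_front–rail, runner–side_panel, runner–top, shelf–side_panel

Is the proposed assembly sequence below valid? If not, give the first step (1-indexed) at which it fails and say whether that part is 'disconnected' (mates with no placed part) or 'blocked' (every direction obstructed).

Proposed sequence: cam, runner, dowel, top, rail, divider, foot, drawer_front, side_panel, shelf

1. cam@(0, 1) [+x clear] — {cam}
2. runner@(0, 0) [+x clear] — {cam, runner}
3. dowel@(0, 2) [+y clear] — {cam, dowel, runner}
4. top@(1, 0) [+y clear] — {cam, dowel, runner, top}
5. rail@(-1, 1) [-x clear] — {cam, dowel, rail, runner, top}
6. divider@(-1, 2) [+y clear] — {cam, divider, dowel, rail, runner, top}
7. foot@(-1, 3) [+y clear] — {cam, divider, dowel, foot, rail, runner, top}
8. drawer_front@(-2, 1) [-y clear] — {cam, divider, dowel, drawer_front, foot, rail, runner, top}
9. side_panel@(0, -1) [-x clear] — {cam, divider, dowel, drawer_front, foot, rail, runner, side_panel, top}
10. shelf@(-1, -1) [-x clear] — {cam, divider, dowel, drawer_front, foot, rail, runner, shelf, side_panel, top}

Valid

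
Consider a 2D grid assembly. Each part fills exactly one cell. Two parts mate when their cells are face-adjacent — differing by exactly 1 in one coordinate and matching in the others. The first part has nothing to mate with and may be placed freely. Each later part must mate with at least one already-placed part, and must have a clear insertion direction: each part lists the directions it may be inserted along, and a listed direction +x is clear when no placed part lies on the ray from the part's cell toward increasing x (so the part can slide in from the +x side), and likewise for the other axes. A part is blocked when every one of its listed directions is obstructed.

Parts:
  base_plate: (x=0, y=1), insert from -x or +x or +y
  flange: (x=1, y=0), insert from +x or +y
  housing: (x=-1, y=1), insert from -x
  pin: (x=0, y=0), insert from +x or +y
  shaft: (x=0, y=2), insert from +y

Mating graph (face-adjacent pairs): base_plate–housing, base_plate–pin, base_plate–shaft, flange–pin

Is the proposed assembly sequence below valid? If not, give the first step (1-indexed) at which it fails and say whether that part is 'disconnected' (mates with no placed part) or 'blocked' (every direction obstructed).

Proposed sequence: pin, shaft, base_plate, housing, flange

Invalid at step 2 (disconnected)

1. pin@(0, 0) [+x clear] — {pin}
2. shaft@(0, 2) — no placed neighbour ⇒ disconnected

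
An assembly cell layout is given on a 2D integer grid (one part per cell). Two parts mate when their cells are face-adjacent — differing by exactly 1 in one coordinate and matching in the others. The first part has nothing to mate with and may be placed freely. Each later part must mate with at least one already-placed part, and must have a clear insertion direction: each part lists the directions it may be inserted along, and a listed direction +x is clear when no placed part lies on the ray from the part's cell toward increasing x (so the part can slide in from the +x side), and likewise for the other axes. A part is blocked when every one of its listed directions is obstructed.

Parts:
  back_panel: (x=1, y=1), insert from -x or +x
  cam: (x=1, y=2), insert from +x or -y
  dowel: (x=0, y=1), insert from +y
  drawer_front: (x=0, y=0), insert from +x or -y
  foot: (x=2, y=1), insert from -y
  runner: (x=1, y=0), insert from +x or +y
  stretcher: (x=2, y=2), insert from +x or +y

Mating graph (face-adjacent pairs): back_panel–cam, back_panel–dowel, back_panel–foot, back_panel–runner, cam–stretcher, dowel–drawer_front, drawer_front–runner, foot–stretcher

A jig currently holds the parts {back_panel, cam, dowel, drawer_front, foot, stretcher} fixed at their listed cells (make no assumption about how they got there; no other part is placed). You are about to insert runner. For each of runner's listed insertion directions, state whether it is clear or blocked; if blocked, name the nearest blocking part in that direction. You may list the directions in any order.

+x: ray from runner(1, 0) has no placed part ⇒ clear
+y: nearest on ray is back_panel@(1, 1) ⇒ blocked

+x: clear; +y: blocked by back_panel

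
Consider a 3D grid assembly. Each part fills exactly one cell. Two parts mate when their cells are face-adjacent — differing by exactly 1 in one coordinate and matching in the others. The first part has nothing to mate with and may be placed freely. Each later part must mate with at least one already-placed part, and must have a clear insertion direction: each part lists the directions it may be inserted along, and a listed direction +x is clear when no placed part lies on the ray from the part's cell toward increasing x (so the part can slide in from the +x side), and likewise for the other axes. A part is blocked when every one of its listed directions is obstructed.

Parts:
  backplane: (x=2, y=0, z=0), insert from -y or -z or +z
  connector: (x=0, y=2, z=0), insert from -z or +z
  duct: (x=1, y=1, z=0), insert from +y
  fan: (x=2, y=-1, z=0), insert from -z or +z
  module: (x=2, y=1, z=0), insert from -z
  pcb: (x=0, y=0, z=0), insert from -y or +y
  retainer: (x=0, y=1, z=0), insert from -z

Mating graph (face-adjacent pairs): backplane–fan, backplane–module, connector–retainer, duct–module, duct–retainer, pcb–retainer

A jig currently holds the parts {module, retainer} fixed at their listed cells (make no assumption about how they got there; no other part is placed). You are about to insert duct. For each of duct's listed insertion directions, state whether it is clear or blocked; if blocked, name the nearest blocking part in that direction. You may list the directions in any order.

+y: ray from duct(1, 1, 0) has no placed part ⇒ clear

+y: clear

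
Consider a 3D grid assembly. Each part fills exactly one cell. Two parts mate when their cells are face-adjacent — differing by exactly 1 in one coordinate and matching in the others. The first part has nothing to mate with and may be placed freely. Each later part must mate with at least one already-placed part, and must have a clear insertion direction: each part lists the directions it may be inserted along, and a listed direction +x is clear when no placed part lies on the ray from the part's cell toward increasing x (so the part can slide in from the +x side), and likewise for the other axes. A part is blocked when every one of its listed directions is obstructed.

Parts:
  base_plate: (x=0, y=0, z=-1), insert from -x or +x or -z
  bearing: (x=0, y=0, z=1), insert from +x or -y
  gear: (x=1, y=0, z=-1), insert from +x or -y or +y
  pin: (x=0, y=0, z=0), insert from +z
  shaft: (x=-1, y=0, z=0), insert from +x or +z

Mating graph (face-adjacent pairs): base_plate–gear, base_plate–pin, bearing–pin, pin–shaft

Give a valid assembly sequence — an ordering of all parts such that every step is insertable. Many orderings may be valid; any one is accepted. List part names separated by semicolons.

1. gear@(1, 0, -1) [+x clear] — {gear}
2. base_plate@(0, 0, -1) [-x clear] — {base_plate, gear}
3. pin@(0, 0, 0) [+z clear] — {base_plate, gear, pin}
4. shaft@(-1, 0, 0) [+z clear] — {base_plate, gear, pin, shaft}
5. bearing@(0, 0, 1) [+x clear] — {base_plate, bearing, gear, pin, shaft}

gear; base_plate; pin; shaft; bearing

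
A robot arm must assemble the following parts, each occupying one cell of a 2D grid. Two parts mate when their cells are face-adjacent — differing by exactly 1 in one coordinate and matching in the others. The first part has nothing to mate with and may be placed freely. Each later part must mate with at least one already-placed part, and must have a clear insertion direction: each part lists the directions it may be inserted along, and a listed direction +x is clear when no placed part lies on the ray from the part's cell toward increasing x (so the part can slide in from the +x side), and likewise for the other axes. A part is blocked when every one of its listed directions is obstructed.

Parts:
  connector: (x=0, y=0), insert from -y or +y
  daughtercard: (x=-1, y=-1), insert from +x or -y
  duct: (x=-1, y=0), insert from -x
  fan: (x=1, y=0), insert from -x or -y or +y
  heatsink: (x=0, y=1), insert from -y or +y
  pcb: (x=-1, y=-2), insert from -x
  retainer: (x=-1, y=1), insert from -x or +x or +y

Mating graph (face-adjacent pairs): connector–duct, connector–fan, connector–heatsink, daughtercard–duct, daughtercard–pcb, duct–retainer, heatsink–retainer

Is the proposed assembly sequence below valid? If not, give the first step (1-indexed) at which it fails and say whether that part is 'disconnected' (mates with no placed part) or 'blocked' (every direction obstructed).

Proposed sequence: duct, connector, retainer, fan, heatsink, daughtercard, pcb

1. duct@(-1, 0) [-x clear] — {duct}
2. connector@(0, 0) [-y clear] — {connector, duct}
3. retainer@(-1, 1) [-x clear] — {connector, duct, retainer}
4. fan@(1, 0) [-y clear] — {connector, duct, fan, retainer}
5. heatsink@(0, 1) [+y clear] — {connector, duct, fan, heatsink, retainer}
6. daughtercard@(-1, -1) [+x clear] — {connector, daughtercard, duct, fan, heatsink, retainer}
7. pcb@(-1, -2) [-x clear] — {connector, daughtercard, duct, fan, heatsink, pcb, retainer}

Valid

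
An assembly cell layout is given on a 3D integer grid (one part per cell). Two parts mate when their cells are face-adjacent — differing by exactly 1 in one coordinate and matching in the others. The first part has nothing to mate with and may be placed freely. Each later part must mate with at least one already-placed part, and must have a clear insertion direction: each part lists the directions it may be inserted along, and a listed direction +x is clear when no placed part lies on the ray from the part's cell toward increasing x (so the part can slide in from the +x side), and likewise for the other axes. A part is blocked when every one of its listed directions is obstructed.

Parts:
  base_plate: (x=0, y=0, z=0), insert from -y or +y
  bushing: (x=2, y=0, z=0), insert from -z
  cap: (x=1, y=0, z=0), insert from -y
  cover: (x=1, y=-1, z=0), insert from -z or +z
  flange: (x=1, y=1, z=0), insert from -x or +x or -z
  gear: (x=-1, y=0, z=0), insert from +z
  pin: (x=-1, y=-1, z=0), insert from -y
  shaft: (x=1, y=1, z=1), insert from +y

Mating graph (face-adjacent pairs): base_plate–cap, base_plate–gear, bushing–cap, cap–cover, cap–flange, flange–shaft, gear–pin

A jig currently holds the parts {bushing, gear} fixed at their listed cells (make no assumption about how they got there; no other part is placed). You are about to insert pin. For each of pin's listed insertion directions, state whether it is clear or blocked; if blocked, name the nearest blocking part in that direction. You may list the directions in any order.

-y: clear

-y: ray from pin(-1, -1, 0) has no placed part ⇒ clear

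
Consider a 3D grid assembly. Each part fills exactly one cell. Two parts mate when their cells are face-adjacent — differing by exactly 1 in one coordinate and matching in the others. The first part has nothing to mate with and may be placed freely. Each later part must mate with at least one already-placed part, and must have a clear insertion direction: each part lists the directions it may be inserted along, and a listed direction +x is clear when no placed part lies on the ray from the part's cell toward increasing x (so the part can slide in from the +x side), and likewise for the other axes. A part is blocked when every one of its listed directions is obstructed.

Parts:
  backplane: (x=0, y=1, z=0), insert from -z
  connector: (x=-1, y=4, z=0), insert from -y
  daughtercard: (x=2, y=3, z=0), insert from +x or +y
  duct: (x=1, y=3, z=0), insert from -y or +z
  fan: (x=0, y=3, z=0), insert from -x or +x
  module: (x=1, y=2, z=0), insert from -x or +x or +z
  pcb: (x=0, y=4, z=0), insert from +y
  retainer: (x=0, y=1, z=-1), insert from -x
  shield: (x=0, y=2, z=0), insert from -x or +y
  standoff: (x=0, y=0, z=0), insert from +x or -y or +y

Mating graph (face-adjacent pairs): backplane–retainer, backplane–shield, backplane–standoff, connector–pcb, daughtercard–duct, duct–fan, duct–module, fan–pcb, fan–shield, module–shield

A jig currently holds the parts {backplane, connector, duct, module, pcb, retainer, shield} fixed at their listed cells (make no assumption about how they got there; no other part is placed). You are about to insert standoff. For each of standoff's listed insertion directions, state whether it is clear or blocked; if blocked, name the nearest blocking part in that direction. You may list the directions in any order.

+x: clear; +y: blocked by backplane; -y: clear

+x: ray from standoff(0, 0, 0) has no placed part ⇒ clear
-y: ray from standoff(0, 0, 0) has no placed part ⇒ clear
+y: nearest on ray is backplane@(0, 1, 0) ⇒ blocked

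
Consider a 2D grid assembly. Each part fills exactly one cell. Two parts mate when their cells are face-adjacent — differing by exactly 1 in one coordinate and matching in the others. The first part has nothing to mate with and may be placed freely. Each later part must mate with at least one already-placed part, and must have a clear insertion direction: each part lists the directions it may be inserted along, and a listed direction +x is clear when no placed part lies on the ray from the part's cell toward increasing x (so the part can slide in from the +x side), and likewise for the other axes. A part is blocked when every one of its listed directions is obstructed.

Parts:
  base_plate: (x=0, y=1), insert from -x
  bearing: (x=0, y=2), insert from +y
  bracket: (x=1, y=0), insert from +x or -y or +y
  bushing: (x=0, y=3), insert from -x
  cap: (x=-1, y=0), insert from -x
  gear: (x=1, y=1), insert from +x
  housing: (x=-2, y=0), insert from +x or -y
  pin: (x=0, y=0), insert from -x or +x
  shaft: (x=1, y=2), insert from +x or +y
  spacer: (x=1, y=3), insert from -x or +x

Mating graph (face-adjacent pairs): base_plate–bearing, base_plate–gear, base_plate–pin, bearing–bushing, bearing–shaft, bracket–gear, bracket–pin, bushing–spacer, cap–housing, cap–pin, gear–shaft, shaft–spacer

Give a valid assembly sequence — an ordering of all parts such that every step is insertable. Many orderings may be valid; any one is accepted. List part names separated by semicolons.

1. spacer@(1, 3) [-x clear] — {spacer}
2. shaft@(1, 2) [+x clear] — {shaft, spacer}
3. bearing@(0, 2) [+y clear] — {bearing, shaft, spacer}
4. gear@(1, 1) [+x clear] — {bearing, gear, shaft, spacer}
5. base_plate@(0, 1) [-x clear] — {base_plate, bearing, gear, shaft, spacer}
6. pin@(0, 0) [-x clear] — {base_plate, bearing, gear, pin, shaft, spacer}
7. bracket@(1, 0) [+x clear] — {base_plate, bearing, bracket, gear, pin, shaft, spacer}
8. cap@(-1, 0) [-x clear] — {base_plate, bearing, bracket, cap, gear, pin, shaft, spacer}
9. housing@(-2, 0) [-y clear] — {base_plate, bearing, bracket, cap, gear, housing, pin, shaft, spacer}
10. bushing@(0, 3) [-x clear] — {base_plate, bearing, bracket, bushing, cap, gear, housing, pin, shaft, spacer}

spacer; shaft; bearing; gear; base_plate; pin; bracket; cap; housing; bushing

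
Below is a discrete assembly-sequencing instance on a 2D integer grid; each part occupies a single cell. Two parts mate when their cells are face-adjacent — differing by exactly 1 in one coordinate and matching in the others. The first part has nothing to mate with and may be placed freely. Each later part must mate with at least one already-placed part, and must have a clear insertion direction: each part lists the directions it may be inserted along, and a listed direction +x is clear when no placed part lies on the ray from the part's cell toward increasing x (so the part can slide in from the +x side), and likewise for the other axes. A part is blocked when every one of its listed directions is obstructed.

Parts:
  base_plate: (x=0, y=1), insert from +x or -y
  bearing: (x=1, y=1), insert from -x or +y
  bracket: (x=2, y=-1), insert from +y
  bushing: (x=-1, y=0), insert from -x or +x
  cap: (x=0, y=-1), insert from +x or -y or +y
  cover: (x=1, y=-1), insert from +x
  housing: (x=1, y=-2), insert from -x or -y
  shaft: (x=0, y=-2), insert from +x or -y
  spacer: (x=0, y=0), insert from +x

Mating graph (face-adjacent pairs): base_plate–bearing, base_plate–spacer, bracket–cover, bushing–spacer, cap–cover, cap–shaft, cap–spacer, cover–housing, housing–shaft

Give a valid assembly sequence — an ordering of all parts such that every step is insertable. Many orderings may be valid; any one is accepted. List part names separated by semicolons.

1. base_plate@(0, 1) [+x clear] — {base_plate}
2. spacer@(0, 0) [+x clear] — {base_plate, spacer}
3. cap@(0, -1) [+x clear] — {base_plate, cap, spacer}
4. shaft@(0, -2) [+x clear] — {base_plate, cap, shaft, spacer}
5. housing@(1, -2) [-y clear] — {base_plate, cap, housing, shaft, spacer}
6. cover@(1, -1) [+x clear] — {base_plate, cap, cover, housing, shaft, spacer}
7. bushing@(-1, 0) [-x clear] — {base_plate, bushing, cap, cover, housing, shaft, spacer}
8. bearing@(1, 1) [+y clear] — {base_plate, bearing, bushing, cap, cover, housing, shaft, spacer}
9. bracket@(2, -1) [+y clear] — {base_plate, bearing, bracket, bushing, cap, cover, housing, shaft, spacer}

base_plate; spacer; cap; shaft; housing; cover; bushing; bearing; bracket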